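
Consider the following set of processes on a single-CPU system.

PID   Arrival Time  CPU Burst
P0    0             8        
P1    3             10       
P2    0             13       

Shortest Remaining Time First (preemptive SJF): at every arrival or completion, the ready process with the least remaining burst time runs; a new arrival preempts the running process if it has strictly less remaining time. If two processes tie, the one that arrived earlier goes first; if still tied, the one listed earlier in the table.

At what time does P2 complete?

Gantt: | P0 0-8 | P1 8-18 | P2 18-31 |
Completion: P0=8  P1=18  P2=31

31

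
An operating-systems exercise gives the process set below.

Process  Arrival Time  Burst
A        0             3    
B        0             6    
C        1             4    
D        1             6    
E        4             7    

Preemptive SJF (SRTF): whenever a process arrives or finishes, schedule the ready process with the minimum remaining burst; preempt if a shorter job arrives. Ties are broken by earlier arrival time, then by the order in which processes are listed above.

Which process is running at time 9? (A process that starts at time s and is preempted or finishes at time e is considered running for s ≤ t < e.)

Schedule: | A 0-3 | C 3-7 | B 7-13 | D 13-19 | E 19-26 |
Completion: A=3  B=13  C=7  D=19  E=26
Turnaround (C−A): A=3  B=13  C=6  D=18  E=22

B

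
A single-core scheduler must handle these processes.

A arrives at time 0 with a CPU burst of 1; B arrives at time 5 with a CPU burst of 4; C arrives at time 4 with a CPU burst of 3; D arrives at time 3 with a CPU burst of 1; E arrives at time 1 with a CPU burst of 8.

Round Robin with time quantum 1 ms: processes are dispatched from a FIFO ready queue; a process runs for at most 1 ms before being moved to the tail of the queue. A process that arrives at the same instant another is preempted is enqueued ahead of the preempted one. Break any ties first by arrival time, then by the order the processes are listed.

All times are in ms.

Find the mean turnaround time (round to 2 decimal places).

7.20

Timeline: | A 0-1 | E 1-3 | D 3-4 | E 4-5 | C 5-6 | B 6-7 | E 7-8 | C 8-9 | B 9-10 | E 10-11 | C 11-12 | B 12-13 | E 13-14 | B 14-15 | E 15-17 |
Completion: A=1  B=15  C=12  D=4  E=17
Turnaround (C−A): A=1  B=10  C=8  D=1  E=16
Turnaround times: A=1, B=10, C=8, D=1, E=16
Average turnaround = (1+10+8+1+16) / 5 = 36/5 = 7.20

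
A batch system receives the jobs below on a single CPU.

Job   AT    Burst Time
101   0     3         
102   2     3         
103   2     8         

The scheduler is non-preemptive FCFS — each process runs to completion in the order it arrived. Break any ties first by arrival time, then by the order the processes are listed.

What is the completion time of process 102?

Gantt: | 101 0-3 | 102 3-6 | 103 6-14 |
Completion: 101=3  102=6  103=14
Turnaround (C−A): 101=3  102=4  103=12

6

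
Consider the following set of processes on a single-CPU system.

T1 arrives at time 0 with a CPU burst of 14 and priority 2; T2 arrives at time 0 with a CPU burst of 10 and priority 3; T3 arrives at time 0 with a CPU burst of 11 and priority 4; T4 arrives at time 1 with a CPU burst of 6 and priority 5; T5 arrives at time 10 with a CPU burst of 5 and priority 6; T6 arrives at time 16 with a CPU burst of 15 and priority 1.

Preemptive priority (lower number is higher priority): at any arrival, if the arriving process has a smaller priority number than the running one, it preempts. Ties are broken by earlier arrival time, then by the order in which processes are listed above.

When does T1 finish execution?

14

Schedule: | T1 0-14 | T2 14-16 | T6 16-31 | T2 31-39 | T3 39-50 | T4 50-56 | T5 56-61 |
Completion: T1=14  T2=39  T3=50  T4=56  T5=61  T6=31
Turnaround (C−A): T1=14  T2=39  T3=50  T4=55  T5=51  T6=15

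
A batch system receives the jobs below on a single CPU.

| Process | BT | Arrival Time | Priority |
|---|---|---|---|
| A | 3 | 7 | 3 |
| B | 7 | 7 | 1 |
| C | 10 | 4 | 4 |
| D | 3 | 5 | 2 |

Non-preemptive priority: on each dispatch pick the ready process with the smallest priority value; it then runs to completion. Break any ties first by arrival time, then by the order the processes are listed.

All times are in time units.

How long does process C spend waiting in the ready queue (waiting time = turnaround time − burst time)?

0

Timeline: | idle 0-4 | C 4-14 | B 14-21 | D 21-24 | A 24-27 |
Completion: A=27  B=21  C=14  D=24
Waiting(C) = turnaround − burst = 10 − 10 = 0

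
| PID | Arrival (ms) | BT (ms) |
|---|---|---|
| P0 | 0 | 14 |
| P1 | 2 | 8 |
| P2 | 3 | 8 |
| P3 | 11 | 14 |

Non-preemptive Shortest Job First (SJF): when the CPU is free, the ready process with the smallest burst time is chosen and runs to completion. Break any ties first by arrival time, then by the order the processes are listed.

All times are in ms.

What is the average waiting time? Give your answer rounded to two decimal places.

Timeline: | P0 0-14 | P1 14-22 | P2 22-30 | P3 30-44 |
Completion: P0=14  P1=22  P2=30  P3=44
Turnaround (C−A): P0=14  P1=20  P2=27  P3=33
Waiting times: P0=0, P1=12, P2=19, P3=19
Average waiting = (0+12+19+19) / 4 = 50/4 = 12.50

12.50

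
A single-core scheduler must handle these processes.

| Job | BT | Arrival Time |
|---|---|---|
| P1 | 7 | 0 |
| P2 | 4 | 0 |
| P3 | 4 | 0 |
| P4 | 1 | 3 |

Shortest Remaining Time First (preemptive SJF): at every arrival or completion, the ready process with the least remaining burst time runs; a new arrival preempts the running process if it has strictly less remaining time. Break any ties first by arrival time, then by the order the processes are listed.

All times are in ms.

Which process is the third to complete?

Timeline: | P2 0-4 | P4 4-5 | P3 5-9 | P1 9-16 |
Completion: P1=16  P2=4  P3=9  P4=5
Turnaround (C−A): P1=16  P2=4  P3=9  P4=2
Finish order: P2 → P4 → P3 → P1

P3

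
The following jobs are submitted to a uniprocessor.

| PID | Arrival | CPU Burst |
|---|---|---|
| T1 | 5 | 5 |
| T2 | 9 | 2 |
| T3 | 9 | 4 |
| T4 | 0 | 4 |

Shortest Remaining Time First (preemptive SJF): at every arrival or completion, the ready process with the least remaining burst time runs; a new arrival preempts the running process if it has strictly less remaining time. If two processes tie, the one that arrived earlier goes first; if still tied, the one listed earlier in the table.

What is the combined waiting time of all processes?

Schedule: | T4 0-4 | idle 4-5 | T1 5-10 | T2 10-12 | T3 12-16 |
Completion: T1=10  T2=12  T3=16  T4=4
Turnaround (C−A): T1=5  T2=3  T3=7  T4=4
Waiting = turnaround − burst: T1=0, T2=1, T3=3, T4=0
Total waiting = 0 + 1 + 3 + 0 = 4

4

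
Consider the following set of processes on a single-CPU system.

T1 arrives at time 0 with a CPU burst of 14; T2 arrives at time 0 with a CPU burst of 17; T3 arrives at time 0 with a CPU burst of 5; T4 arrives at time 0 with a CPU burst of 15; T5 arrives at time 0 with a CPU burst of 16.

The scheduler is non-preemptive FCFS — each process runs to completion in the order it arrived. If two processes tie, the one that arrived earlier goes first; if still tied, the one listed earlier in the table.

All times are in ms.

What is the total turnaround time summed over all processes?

Gantt: | T1 0-14 | T2 14-31 | T3 31-36 | T4 36-51 | T5 51-67 |
Completion: T1=14  T2=31  T3=36  T4=51  T5=67
Turnaround (C−A): T1=14  T2=31  T3=36  T4=51  T5=67
Turnaround = completion − arrival: T1=14, T2=31, T3=36, T4=51, T5=67
Total turnaround = 14 + 31 + 36 + 51 + 67 = 199

199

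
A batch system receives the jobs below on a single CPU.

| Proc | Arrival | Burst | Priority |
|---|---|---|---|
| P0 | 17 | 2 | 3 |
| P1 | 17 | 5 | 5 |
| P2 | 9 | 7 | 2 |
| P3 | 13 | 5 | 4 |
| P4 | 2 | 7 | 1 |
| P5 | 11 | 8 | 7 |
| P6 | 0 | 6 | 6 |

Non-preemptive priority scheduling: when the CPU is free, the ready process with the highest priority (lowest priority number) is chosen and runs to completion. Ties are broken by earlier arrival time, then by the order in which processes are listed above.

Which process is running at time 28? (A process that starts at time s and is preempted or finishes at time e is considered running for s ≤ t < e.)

Gantt: | P6 0-6 | P4 6-13 | P2 13-20 | P0 20-22 | P3 22-27 | P1 27-32 | P5 32-40 |
Completion: P0=22  P1=32  P2=20  P3=27  P4=13  P5=40  P6=6
Turnaround (C−A): P0=5  P1=15  P2=11  P3=14  P4=11  P5=29  P6=6

P1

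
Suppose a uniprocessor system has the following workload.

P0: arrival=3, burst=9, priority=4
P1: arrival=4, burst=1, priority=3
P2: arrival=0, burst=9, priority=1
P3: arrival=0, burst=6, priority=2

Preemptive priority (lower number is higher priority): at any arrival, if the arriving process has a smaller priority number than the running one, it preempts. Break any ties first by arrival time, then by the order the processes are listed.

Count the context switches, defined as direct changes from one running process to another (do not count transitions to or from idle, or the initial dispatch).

Schedule: | P2 0-9 | P3 9-15 | P1 15-16 | P0 16-25 |
Completion: P0=25  P1=16  P2=9  P3=15

3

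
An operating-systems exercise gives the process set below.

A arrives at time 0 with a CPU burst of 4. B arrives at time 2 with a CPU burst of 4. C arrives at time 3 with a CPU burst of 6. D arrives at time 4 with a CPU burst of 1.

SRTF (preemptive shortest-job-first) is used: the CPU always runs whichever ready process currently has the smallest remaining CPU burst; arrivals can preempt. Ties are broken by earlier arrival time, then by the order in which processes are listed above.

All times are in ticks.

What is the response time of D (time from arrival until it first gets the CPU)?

Schedule: | A 0-4 | D 4-5 | B 5-9 | C 9-15 |
Completion: A=4  B=9  C=15  D=5
Turnaround (C−A): A=4  B=7  C=12  D=1
Response(D) = first start − arrival = 4 − 4 = 0

0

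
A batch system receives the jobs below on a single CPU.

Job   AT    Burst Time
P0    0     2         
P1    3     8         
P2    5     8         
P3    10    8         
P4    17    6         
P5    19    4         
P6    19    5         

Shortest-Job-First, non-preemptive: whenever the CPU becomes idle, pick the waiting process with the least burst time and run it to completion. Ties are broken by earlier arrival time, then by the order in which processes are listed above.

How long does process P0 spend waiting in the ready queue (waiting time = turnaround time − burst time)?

0

Schedule: | P0 0-2 | idle 2-3 | P1 3-11 | P2 11-19 | P5 19-23 | P6 23-28 | P4 28-34 | P3 34-42 |
Completion: P0=2  P1=11  P2=19  P3=42  P4=34  P5=23  P6=28
Turnaround (C−A): P0=2  P1=8  P2=14  P3=32  P4=17  P5=4  P6=9
Waiting(P0) = turnaround − burst = 2 − 2 = 0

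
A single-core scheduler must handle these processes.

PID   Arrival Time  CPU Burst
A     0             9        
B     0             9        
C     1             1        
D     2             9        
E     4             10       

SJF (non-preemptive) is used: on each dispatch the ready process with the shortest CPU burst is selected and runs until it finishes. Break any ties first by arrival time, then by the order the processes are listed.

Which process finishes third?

B

Schedule: | A 0-9 | C 9-10 | B 10-19 | D 19-28 | E 28-38 |
Completion: A=9  B=19  C=10  D=28  E=38
Turnaround (C−A): A=9  B=19  C=9  D=26  E=34
Finish order: A → C → B → D → E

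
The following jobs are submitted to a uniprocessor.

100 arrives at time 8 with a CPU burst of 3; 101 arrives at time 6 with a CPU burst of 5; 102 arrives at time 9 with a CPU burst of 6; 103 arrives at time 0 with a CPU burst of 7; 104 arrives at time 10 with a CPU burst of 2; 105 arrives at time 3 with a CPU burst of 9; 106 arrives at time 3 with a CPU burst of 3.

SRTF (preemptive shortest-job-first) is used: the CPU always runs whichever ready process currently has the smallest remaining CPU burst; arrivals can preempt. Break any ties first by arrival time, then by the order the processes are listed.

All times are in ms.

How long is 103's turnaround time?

Gantt: | 103 0-3 | 106 3-6 | 103 6-10 | 104 10-12 | 100 12-15 | 101 15-20 | 102 20-26 | 105 26-35 |
Completion: 100=15  101=20  102=26  103=10  104=12  105=35  106=6
Turnaround (C−A): 100=7  101=14  102=17  103=10  104=2  105=32  106=3
Turnaround(103) = completion − arrival = 10 − 0 = 10

10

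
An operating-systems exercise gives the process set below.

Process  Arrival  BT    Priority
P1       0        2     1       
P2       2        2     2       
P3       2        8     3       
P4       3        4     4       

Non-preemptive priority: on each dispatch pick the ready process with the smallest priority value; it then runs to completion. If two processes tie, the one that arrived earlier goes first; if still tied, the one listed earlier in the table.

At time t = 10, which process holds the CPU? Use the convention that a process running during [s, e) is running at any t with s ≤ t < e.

P3

Schedule: | P1 0-2 | P2 2-4 | P3 4-12 | P4 12-16 |
Completion: P1=2  P2=4  P3=12  P4=16
Turnaround (C−A): P1=2  P2=2  P3=10  P4=13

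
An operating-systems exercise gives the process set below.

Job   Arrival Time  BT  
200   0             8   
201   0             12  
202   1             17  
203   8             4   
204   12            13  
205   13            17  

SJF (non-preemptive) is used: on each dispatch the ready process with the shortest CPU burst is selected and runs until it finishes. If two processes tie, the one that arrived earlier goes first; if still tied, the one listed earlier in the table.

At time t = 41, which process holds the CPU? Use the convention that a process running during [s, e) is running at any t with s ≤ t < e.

Schedule: | 200 0-8 | 203 8-12 | 201 12-24 | 204 24-37 | 202 37-54 | 205 54-71 |
Completion: 200=8  201=24  202=54  203=12  204=37  205=71
Turnaround (C−A): 200=8  201=24  202=53  203=4  204=25  205=58

202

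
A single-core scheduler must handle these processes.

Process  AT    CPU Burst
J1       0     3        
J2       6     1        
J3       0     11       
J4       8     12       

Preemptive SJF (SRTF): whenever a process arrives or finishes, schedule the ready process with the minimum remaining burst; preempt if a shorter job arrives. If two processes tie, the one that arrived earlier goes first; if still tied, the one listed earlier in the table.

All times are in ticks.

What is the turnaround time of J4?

19

Timeline: | J1 0-3 | J3 3-6 | J2 6-7 | J3 7-15 | J4 15-27 |
Completion: J1=3  J2=7  J3=15  J4=27
Turnaround (C−A): J1=3  J2=1  J3=15  J4=19
Turnaround(J4) = completion − arrival = 27 − 8 = 19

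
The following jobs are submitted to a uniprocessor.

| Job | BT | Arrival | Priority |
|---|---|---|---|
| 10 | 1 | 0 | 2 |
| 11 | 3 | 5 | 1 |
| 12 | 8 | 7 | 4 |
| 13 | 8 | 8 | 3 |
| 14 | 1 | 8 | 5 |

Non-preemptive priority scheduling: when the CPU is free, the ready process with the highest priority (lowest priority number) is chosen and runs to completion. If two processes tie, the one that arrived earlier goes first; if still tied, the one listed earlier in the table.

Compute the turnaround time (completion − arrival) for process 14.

17

Schedule: | 10 0-1 | idle 1-5 | 11 5-8 | 13 8-16 | 12 16-24 | 14 24-25 |
Completion: 10=1  11=8  12=24  13=16  14=25
Turnaround (C−A): 10=1  11=3  12=17  13=8  14=17
Turnaround(14) = completion − arrival = 25 − 8 = 17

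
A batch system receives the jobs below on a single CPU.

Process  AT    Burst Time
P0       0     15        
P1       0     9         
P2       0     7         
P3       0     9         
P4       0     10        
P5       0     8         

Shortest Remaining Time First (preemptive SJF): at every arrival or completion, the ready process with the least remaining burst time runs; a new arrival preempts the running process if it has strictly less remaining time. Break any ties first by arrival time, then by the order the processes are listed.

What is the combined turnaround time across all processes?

180

Gantt: | P2 0-7 | P5 7-15 | P1 15-24 | P3 24-33 | P4 33-43 | P0 43-58 |
Completion: P0=58  P1=24  P2=7  P3=33  P4=43  P5=15
Turnaround = completion − arrival: P0=58, P1=24, P2=7, P3=33, P4=43, P5=15
Total turnaround = 58 + 24 + 7 + 33 + 43 + 15 = 180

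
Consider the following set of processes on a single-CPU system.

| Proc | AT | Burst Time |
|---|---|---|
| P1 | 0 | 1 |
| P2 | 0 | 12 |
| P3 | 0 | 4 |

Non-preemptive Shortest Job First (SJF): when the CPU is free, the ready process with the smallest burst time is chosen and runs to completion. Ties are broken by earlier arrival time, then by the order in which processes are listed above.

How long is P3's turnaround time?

Gantt: | P1 0-1 | P3 1-5 | P2 5-17 |
Completion: P1=1  P2=17  P3=5
Turnaround (C−A): P1=1  P2=17  P3=5
Turnaround(P3) = completion − arrival = 5 − 0 = 5

5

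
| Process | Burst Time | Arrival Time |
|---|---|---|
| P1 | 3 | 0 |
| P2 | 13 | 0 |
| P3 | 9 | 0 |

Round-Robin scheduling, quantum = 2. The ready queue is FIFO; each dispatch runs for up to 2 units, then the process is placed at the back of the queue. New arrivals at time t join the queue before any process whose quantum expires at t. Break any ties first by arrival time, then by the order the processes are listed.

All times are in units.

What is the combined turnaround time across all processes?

Gantt: | P1 0-2 | P2 2-4 | P3 4-6 | P1 6-7 | P2 7-9 | P3 9-11 | P2 11-13 | P3 13-15 | P2 15-17 | P3 17-19 | P2 19-21 | P3 21-22 | P2 22-25 |
Completion: P1=7  P2=25  P3=22
Turnaround (C−A): P1=7  P2=25  P3=22
Turnaround = completion − arrival: P1=7, P2=25, P3=22
Total turnaround = 7 + 25 + 22 = 54

54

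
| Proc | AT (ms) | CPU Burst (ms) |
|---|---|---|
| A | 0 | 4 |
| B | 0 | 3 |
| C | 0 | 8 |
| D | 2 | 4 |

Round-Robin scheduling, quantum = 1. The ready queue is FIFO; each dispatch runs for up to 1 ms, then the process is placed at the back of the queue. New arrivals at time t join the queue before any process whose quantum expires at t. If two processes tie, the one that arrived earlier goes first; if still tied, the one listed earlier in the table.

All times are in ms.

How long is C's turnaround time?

19

Gantt: | A 0-1 | B 1-2 | C 2-3 | A 3-4 | D 4-5 | B 5-6 | C 6-7 | A 7-8 | D 8-9 | B 9-10 | C 10-11 | A 11-12 | D 12-13 | C 13-14 | D 14-15 | C 15-19 |
Completion: A=12  B=10  C=19  D=15
Turnaround (C−A): A=12  B=10  C=19  D=13
Turnaround(C) = completion − arrival = 19 − 0 = 19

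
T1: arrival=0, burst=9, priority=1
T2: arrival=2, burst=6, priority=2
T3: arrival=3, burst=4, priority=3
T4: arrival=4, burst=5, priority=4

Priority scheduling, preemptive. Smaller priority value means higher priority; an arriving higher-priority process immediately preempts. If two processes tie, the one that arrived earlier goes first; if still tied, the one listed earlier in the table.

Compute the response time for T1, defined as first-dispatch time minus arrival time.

Timeline: | T1 0-9 | T2 9-15 | T3 15-19 | T4 19-24 |
Completion: T1=9  T2=15  T3=19  T4=24
Turnaround (C−A): T1=9  T2=13  T3=16  T4=20
Response(T1) = first start − arrival = 0 − 0 = 0

0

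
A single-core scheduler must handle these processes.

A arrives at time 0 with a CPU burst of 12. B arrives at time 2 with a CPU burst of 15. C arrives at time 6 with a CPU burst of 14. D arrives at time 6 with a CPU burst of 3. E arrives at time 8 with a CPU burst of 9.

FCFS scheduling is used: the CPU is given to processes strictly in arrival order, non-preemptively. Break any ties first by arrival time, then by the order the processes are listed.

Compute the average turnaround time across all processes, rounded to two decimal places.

Timeline: | A 0-12 | B 12-27 | C 27-41 | D 41-44 | E 44-53 |
Completion: A=12  B=27  C=41  D=44  E=53
Turnaround (C−A): A=12  B=25  C=35  D=38  E=45
Turnaround times: A=12, B=25, C=35, D=38, E=45
Average turnaround = (12+25+35+38+45) / 5 = 155/5 = 31.00

31.00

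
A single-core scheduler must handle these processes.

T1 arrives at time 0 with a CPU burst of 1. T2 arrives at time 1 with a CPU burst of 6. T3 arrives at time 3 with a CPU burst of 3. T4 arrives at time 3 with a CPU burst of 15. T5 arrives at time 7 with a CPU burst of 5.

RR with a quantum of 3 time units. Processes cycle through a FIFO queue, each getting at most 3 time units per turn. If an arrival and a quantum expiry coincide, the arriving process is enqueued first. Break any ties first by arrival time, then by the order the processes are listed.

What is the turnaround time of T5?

Schedule: | T1 0-1 | T2 1-4 | T3 4-7 | T4 7-10 | T2 10-13 | T5 13-16 | T4 16-19 | T5 19-21 | T4 21-30 |
Completion: T1=1  T2=13  T3=7  T4=30  T5=21
Turnaround (C−A): T1=1  T2=12  T3=4  T4=27  T5=14
Turnaround(T5) = completion − arrival = 21 − 7 = 14

14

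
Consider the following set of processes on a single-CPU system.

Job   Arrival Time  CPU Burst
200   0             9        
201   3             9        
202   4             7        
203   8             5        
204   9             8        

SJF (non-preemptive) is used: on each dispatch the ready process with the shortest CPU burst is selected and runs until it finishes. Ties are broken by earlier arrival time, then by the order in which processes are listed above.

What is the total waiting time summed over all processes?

Gantt: | 200 0-9 | 203 9-14 | 202 14-21 | 204 21-29 | 201 29-38 |
Completion: 200=9  201=38  202=21  203=14  204=29
Turnaround (C−A): 200=9  201=35  202=17  203=6  204=20
Waiting = turnaround − burst: 200=0, 201=26, 202=10, 203=1, 204=12
Total waiting = 0 + 26 + 10 + 1 + 12 = 49

49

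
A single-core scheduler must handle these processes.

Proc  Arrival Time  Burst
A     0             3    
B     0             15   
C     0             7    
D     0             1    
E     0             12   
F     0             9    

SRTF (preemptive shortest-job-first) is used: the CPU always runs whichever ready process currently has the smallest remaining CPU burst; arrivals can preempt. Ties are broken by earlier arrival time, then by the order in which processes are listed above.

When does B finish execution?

47

Schedule: | D 0-1 | A 1-4 | C 4-11 | F 11-20 | E 20-32 | B 32-47 |
Completion: A=4  B=47  C=11  D=1  E=32  F=20
Turnaround (C−A): A=4  B=47  C=11  D=1  E=32  F=20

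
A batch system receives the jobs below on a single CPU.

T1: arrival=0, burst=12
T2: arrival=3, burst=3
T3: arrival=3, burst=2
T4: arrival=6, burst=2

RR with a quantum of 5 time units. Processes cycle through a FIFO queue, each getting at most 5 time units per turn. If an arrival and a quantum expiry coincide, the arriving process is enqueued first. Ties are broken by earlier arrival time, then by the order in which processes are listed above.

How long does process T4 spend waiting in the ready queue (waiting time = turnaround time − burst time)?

9

Schedule: | T1 0-5 | T2 5-8 | T3 8-10 | T1 10-15 | T4 15-17 | T1 17-19 |
Completion: T1=19  T2=8  T3=10  T4=17
Turnaround (C−A): T1=19  T2=5  T3=7  T4=11
Waiting(T4) = turnaround − burst = 11 − 2 = 9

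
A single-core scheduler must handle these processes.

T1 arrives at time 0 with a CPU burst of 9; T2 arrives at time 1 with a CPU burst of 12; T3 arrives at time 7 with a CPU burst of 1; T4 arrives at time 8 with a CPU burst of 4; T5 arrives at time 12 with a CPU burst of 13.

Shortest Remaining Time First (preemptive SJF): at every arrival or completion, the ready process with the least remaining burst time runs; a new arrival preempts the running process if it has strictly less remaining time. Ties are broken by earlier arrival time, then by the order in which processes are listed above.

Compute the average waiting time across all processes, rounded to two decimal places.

Schedule: | T1 0-7 | T3 7-8 | T1 8-10 | T4 10-14 | T2 14-26 | T5 26-39 |
Completion: T1=10  T2=26  T3=8  T4=14  T5=39
Turnaround (C−A): T1=10  T2=25  T3=1  T4=6  T5=27
Waiting times: T1=1, T2=13, T3=0, T4=2, T5=14
Average waiting = (1+13+0+2+14) / 5 = 30/5 = 6.00

6.00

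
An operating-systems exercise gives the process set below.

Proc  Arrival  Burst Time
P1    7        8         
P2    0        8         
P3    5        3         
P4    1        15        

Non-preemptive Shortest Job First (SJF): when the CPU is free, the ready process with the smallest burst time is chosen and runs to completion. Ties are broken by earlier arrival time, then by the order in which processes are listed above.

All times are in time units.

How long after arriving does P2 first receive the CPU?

0

Timeline: | P2 0-8 | P3 8-11 | P1 11-19 | P4 19-34 |
Completion: P1=19  P2=8  P3=11  P4=34
Response(P2) = first start − arrival = 0 − 0 = 0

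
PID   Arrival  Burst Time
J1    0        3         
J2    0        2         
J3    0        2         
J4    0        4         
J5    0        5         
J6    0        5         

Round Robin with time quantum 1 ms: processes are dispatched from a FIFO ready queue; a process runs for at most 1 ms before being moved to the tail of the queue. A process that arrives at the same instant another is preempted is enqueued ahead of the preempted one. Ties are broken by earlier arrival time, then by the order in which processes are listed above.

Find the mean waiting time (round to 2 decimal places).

Gantt: | J1 0-1 | J2 1-2 | J3 2-3 | J4 3-4 | J5 4-5 | J6 5-6 | J1 6-7 | J2 7-8 | J3 8-9 | J4 9-10 | J5 10-11 | J6 11-12 | J1 12-13 | J4 13-14 | J5 14-15 | J6 15-16 | J4 16-17 | J5 17-18 | J6 18-19 | J5 19-20 | J6 20-21 |
Completion: J1=13  J2=8  J3=9  J4=17  J5=20  J6=21
Turnaround (C−A): J1=13  J2=8  J3=9  J4=17  J5=20  J6=21
Waiting times: J1=10, J2=6, J3=7, J4=13, J5=15, J6=16
Average waiting = (10+6+7+13+15+16) / 6 = 67/6 = 11.17

11.17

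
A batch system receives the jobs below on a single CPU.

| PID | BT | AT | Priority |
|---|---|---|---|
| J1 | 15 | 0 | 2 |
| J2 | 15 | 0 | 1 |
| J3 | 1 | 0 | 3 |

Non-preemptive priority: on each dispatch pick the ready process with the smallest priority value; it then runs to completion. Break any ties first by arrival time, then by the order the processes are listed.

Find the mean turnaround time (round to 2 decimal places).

Gantt: | J2 0-15 | J1 15-30 | J3 30-31 |
Completion: J1=30  J2=15  J3=31
Turnaround (C−A): J1=30  J2=15  J3=31
Turnaround times: J1=30, J2=15, J3=31
Average turnaround = (30+15+31) / 3 = 76/3 = 25.33

25.33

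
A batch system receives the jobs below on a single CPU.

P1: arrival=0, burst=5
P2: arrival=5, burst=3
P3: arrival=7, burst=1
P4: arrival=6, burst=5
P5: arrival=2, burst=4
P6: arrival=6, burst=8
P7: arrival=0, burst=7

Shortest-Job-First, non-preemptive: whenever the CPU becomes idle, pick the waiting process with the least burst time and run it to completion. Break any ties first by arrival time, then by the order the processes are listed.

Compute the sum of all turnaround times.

85

Gantt: | P1 0-5 | P2 5-8 | P3 8-9 | P5 9-13 | P4 13-18 | P7 18-25 | P6 25-33 |
Completion: P1=5  P2=8  P3=9  P4=18  P5=13  P6=33  P7=25
Turnaround (C−A): P1=5  P2=3  P3=2  P4=12  P5=11  P6=27  P7=25
Turnaround = completion − arrival: P1=5, P2=3, P3=2, P4=12, P5=11, P6=27, P7=25
Total turnaround = 5 + 3 + 2 + 12 + 11 + 27 + 25 = 85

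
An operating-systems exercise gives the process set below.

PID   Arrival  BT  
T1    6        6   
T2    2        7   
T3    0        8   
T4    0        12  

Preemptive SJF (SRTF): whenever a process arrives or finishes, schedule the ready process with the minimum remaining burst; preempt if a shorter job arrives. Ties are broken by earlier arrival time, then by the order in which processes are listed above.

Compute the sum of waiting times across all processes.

35

Timeline: | T3 0-8 | T1 8-14 | T2 14-21 | T4 21-33 |
Completion: T1=14  T2=21  T3=8  T4=33
Waiting = turnaround − burst: T1=2, T2=12, T3=0, T4=21
Total waiting = 2 + 12 + 0 + 21 = 35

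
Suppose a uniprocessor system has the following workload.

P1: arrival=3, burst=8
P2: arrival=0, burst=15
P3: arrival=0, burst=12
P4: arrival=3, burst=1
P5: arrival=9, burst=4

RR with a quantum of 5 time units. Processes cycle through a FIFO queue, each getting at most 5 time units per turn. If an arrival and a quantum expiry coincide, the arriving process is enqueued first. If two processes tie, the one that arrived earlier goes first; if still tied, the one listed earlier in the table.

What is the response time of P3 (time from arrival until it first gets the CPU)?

5

Schedule: | P2 0-5 | P3 5-10 | P1 10-15 | P4 15-16 | P2 16-21 | P5 21-25 | P3 25-30 | P1 30-33 | P2 33-38 | P3 38-40 |
Completion: P1=33  P2=38  P3=40  P4=16  P5=25
Turnaround (C−A): P1=30  P2=38  P3=40  P4=13  P5=16
Response(P3) = first start − arrival = 5 − 0 = 5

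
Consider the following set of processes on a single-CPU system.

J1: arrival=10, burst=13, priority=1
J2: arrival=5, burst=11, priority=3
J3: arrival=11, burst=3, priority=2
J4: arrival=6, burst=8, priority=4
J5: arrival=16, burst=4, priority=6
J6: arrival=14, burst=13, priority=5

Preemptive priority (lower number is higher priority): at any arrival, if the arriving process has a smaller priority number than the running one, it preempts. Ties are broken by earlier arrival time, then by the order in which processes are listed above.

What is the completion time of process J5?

Gantt: | idle 0-5 | J2 5-10 | J1 10-23 | J3 23-26 | J2 26-32 | J4 32-40 | J6 40-53 | J5 53-57 |
Completion: J1=23  J2=32  J3=26  J4=40  J5=57  J6=53
Turnaround (C−A): J1=13  J2=27  J3=15  J4=34  J5=41  J6=39

57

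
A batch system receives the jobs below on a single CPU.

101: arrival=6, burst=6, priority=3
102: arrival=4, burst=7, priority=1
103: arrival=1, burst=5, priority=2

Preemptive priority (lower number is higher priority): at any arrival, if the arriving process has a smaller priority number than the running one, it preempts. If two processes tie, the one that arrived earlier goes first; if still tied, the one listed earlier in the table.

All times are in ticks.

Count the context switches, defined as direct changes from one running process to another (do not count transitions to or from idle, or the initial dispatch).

3

Timeline: | idle 0-1 | 103 1-4 | 102 4-11 | 103 11-13 | 101 13-19 |
Completion: 101=19  102=11  103=13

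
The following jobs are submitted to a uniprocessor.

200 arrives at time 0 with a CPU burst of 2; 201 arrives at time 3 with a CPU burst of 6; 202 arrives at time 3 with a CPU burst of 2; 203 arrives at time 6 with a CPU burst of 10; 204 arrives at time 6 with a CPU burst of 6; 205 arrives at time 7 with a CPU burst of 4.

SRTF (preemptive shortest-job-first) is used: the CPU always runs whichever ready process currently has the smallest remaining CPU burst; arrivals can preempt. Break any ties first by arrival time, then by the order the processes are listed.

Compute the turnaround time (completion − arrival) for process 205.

Gantt: | 200 0-2 | idle 2-3 | 202 3-5 | 201 5-11 | 205 11-15 | 204 15-21 | 203 21-31 |
Completion: 200=2  201=11  202=5  203=31  204=21  205=15
Turnaround (C−A): 200=2  201=8  202=2  203=25  204=15  205=8
Turnaround(205) = completion − arrival = 15 − 7 = 8

8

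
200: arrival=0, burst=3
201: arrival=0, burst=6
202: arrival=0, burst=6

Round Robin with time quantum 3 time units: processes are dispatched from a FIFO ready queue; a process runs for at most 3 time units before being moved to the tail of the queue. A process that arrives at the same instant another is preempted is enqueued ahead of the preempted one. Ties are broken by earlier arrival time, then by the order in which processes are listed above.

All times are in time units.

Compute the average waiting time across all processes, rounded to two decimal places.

5.00

Schedule: | 200 0-3 | 201 3-6 | 202 6-9 | 201 9-12 | 202 12-15 |
Completion: 200=3  201=12  202=15
Waiting times: 200=0, 201=6, 202=9
Average waiting = (0+6+9) / 3 = 15/3 = 5.00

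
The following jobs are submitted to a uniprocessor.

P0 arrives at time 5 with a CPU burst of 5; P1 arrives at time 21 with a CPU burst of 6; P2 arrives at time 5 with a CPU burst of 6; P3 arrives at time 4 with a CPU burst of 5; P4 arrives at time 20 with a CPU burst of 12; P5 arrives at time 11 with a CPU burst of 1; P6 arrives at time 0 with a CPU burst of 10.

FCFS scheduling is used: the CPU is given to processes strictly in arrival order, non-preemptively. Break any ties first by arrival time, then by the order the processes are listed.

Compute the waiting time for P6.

0

Timeline: | P6 0-10 | P3 10-15 | P0 15-20 | P2 20-26 | P5 26-27 | P4 27-39 | P1 39-45 |
Completion: P0=20  P1=45  P2=26  P3=15  P4=39  P5=27  P6=10
Waiting(P6) = turnaround − burst = 10 − 10 = 0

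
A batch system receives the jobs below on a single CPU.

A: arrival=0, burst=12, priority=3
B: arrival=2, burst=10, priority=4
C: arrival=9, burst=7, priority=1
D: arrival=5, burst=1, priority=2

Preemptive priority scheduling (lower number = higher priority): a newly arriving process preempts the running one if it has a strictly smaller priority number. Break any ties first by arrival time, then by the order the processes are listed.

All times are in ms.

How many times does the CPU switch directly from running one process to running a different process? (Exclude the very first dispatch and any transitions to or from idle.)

Gantt: | A 0-5 | D 5-6 | A 6-9 | C 9-16 | A 16-20 | B 20-30 |
Completion: A=20  B=30  C=16  D=6
Turnaround (C−A): A=20  B=28  C=7  D=1

5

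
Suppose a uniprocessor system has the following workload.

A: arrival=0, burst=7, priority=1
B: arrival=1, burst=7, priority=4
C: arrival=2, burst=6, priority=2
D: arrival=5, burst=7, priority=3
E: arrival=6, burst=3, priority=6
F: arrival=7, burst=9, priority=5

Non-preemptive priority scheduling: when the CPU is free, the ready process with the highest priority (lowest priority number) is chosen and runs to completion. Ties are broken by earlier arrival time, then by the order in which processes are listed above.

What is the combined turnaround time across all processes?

Timeline: | A 0-7 | C 7-13 | D 13-20 | B 20-27 | F 27-36 | E 36-39 |
Completion: A=7  B=27  C=13  D=20  E=39  F=36
Turnaround = completion − arrival: A=7, B=26, C=11, D=15, E=33, F=29
Total turnaround = 7 + 26 + 11 + 15 + 33 + 29 = 121

121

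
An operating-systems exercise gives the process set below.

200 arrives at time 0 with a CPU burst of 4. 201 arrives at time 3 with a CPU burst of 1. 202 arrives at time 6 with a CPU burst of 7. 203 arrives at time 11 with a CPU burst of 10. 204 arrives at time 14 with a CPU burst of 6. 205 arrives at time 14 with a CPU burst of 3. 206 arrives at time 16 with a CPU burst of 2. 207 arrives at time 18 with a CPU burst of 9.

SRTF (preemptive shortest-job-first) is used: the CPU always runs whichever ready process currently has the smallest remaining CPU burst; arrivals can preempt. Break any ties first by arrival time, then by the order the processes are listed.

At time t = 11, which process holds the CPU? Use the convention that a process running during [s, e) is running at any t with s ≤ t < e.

202

Schedule: | 200 0-4 | 201 4-5 | idle 5-6 | 202 6-13 | 203 13-14 | 205 14-17 | 206 17-19 | 204 19-25 | 203 25-34 | 207 34-43 |
Completion: 200=4  201=5  202=13  203=34  204=25  205=17  206=19  207=43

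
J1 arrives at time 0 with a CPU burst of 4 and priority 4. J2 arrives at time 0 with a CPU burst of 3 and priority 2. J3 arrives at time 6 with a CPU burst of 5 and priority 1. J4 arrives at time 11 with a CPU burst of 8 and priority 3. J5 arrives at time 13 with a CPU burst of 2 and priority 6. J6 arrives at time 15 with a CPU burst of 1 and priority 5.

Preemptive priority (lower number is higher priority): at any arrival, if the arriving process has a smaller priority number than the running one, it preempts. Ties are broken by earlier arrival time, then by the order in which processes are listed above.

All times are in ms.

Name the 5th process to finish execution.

J6

Gantt: | J2 0-3 | J1 3-6 | J3 6-11 | J4 11-19 | J1 19-20 | J6 20-21 | J5 21-23 |
Completion: J1=20  J2=3  J3=11  J4=19  J5=23  J6=21
Finish order: J2 → J3 → J4 → J1 → J6 → J5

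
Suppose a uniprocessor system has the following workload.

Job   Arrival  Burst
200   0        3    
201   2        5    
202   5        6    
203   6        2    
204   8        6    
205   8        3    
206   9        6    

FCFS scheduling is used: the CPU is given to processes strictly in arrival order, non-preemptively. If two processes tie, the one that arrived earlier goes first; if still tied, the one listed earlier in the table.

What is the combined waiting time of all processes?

50

Timeline: | 200 0-3 | 201 3-8 | 202 8-14 | 203 14-16 | 204 16-22 | 205 22-25 | 206 25-31 |
Completion: 200=3  201=8  202=14  203=16  204=22  205=25  206=31
Turnaround (C−A): 200=3  201=6  202=9  203=10  204=14  205=17  206=22
Waiting = turnaround − burst: 200=0, 201=1, 202=3, 203=8, 204=8, 205=14, 206=16
Total waiting = 0 + 1 + 3 + 8 + 8 + 14 + 16 = 50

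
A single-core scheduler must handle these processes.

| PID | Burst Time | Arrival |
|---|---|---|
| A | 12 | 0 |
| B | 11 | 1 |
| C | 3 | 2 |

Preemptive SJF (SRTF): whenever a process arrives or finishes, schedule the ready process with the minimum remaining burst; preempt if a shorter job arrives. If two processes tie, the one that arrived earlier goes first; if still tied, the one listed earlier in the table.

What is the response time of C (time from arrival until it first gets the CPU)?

Schedule: | A 0-2 | C 2-5 | A 5-15 | B 15-26 |
Completion: A=15  B=26  C=5
Turnaround (C−A): A=15  B=25  C=3
Response(C) = first start − arrival = 2 − 2 = 0

0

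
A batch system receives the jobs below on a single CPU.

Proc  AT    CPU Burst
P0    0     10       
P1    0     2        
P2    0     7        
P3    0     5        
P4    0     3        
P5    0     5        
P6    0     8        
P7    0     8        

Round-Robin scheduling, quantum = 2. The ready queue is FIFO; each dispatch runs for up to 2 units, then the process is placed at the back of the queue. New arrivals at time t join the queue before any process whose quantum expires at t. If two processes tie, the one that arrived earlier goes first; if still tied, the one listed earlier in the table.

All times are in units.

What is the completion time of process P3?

Timeline: | P0 0-2 | P1 2-4 | P2 4-6 | P3 6-8 | P4 8-10 | P5 10-12 | P6 12-14 | P7 14-16 | P0 16-18 | P2 18-20 | P3 20-22 | P4 22-23 | P5 23-25 | P6 25-27 | P7 27-29 | P0 29-31 | P2 31-33 | P3 33-34 | P5 34-35 | P6 35-37 | P7 37-39 | P0 39-41 | P2 41-42 | P6 42-44 | P7 44-46 | P0 46-48 |
Completion: P0=48  P1=4  P2=42  P3=34  P4=23  P5=35  P6=44  P7=46

34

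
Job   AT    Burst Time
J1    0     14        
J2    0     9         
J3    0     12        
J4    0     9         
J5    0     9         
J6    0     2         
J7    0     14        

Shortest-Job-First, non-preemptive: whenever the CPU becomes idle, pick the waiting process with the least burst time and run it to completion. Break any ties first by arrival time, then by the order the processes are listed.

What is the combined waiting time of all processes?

158

Gantt: | J6 0-2 | J2 2-11 | J4 11-20 | J5 20-29 | J3 29-41 | J1 41-55 | J7 55-69 |
Completion: J1=55  J2=11  J3=41  J4=20  J5=29  J6=2  J7=69
Waiting = turnaround − burst: J1=41, J2=2, J3=29, J4=11, J5=20, J6=0, J7=55
Total waiting = 41 + 2 + 29 + 11 + 20 + 0 + 55 = 158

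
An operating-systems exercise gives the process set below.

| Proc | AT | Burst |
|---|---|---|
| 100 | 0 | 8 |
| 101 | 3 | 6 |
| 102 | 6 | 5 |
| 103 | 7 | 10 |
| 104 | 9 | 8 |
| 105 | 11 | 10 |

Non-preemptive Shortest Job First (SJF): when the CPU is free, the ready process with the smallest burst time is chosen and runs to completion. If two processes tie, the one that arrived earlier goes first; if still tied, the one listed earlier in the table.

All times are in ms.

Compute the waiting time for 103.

20

Gantt: | 100 0-8 | 102 8-13 | 101 13-19 | 104 19-27 | 103 27-37 | 105 37-47 |
Completion: 100=8  101=19  102=13  103=37  104=27  105=47
Waiting(103) = turnaround − burst = 30 − 10 = 20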